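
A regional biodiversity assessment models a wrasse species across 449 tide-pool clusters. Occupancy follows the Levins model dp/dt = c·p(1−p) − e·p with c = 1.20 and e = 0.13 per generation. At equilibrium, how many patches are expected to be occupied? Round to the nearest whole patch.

400

p* = 1 − e/c = 1 − 0.13/1.20 = 0.8917.
Expected occupied patches = N × p* = 449 × 0.8917 = 400.36 ≈ 400.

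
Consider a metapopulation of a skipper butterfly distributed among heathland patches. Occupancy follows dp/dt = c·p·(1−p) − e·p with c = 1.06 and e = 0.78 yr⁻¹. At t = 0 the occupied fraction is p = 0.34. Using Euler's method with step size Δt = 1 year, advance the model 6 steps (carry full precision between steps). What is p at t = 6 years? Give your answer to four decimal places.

Update rule: p ← p + [c·p·(1−p) − e·p]·Δt with Δt = 1.
t = 1: p = 0.34000 + (-0.02734) = 0.31266
t = 2: p = 0.31266 + (-0.01608) = 0.29659
t = 3: p = 0.29659 + (-0.01020) = 0.28639
t = 4: p = 0.28639 + (-0.00675) = 0.27964
t = 5: p = 0.27964 + (-0.00459) = 0.27505
t = 6: p = 0.27505 + (-0.00318) = 0.27187

0.2719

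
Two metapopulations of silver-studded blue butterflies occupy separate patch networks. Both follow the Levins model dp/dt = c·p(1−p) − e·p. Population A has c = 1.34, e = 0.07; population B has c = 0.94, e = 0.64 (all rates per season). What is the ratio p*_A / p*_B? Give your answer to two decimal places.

A: p*_A = 1 − 0.07/1.34 = 0.9478.
B: p*_B = 1 − 0.64/0.94 = 0.3191.
p*_A / p*_B = 0.9478/0.3191 = 2.9697.

2.97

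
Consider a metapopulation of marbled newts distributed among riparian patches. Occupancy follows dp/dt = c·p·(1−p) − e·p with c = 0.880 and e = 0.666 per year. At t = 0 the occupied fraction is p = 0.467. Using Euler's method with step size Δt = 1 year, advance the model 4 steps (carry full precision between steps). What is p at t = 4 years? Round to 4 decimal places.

0.2889

Update rule: p ← p + [c·p·(1−p) − e·p]·Δt with Δt = 1.
p: 0.46700 → 0.37502  (Δp = -0.09198)
p: 0.37502 → 0.33151  (Δp = -0.04351)
p: 0.33151 → 0.30574  (Δp = -0.02577)
p: 0.30574 → 0.28891  (Δp = -0.01683)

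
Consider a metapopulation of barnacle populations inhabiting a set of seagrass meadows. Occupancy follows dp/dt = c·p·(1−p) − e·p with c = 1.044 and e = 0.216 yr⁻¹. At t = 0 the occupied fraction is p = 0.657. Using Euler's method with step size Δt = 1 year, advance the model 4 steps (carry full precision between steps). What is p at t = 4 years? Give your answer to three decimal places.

Update rule: p ← p + [c·p·(1−p) − e·p]·Δt with Δt = 1.
t = 1: p = 0.65700 + (+0.09335) = 0.75035
t = 2: p = 0.75035 + (+0.03349) = 0.78384
t = 3: p = 0.78384 + (+0.00758) = 0.79142
t = 4: p = 0.79142 + (+0.00139) = 0.79281

0.793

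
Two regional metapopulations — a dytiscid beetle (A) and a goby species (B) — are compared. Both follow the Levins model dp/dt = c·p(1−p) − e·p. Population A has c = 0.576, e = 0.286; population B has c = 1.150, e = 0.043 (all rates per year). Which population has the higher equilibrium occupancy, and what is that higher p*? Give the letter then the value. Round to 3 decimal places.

A: p*_A = 1 − 0.286/0.576 = 0.5035.
B: p*_B = 1 − 0.043/1.150 = 0.9626.
B is higher at 0.9626.

B, 0.963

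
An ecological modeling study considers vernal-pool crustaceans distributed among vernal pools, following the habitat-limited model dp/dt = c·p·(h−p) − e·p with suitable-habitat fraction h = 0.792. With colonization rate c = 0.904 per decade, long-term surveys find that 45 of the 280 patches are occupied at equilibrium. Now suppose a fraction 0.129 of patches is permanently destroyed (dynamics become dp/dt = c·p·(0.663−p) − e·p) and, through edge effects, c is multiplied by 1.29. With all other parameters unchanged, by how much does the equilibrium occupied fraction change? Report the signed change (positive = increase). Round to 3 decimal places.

0.013

Observed p* = 45/280 = 0.16071.
Balance c(h−p*) = e gives e = 0.904×(0.792 − 0.16071) = 0.57069.
New p* = 0.663 − e/c = 0.663 − 0.57069/1.16616 = 0.17362.
Δp* = 0.17362 − 0.16071 = +0.01291.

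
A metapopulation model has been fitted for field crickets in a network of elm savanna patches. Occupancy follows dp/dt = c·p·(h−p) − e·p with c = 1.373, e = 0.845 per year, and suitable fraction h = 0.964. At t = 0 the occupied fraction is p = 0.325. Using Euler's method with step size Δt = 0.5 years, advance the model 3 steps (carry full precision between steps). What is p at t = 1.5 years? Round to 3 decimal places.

Update rule: p ← p + [c·p·(h−p) − e·p]·Δt with Δt = 0.5.
  1  |  dp/dt·Δt = +0.005256  |  p_1 = 0.330256
  2  |  dp/dt·Δt = +0.004150  |  p_2 = 0.334406
  3  |  dp/dt·Δt = +0.003249  |  p_3 = 0.337655

0.338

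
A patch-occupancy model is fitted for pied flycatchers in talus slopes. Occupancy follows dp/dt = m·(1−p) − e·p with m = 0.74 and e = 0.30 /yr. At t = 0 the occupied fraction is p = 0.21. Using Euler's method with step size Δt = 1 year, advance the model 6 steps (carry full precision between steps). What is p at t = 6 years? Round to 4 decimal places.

Update rule: p ← p + [m·(1−p) − e·p]·Δt with Δt = 1.
  1  |  dp/dt·Δt = +0.521600  |  p_1 = 0.731600
  2  |  dp/dt·Δt = -0.020864  |  p_2 = 0.710736
  3  |  dp/dt·Δt = +0.000835  |  p_3 = 0.711571
  4  |  dp/dt·Δt = -0.000033  |  p_4 = 0.711537
  5  |  dp/dt·Δt = +0.000001  |  p_5 = 0.711539
  6  |  dp/dt·Δt = -0.000000  |  p_6 = 0.711538

0.7115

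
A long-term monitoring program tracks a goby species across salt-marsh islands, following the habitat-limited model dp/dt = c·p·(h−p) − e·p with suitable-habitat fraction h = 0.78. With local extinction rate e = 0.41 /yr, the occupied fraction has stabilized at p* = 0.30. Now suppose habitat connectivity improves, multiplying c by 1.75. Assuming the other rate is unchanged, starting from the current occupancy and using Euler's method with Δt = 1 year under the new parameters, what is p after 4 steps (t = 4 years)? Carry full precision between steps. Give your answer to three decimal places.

0.502

Balance c(h−p*) = e gives c = e/(0.78 − 0.30000) = 0.41/0.48000 = 0.85417.
Starting from p₀ = 0.30000; update p ← p + (dp/dt)·Δt with the new parameters.
step 1: Δp = +0.09225, p = 0.39225
step 2: Δp = +0.06653, p = 0.45878
step 3: Δp = +0.03219, p = 0.49097
step 4: Δp = +0.01082, p = 0.50179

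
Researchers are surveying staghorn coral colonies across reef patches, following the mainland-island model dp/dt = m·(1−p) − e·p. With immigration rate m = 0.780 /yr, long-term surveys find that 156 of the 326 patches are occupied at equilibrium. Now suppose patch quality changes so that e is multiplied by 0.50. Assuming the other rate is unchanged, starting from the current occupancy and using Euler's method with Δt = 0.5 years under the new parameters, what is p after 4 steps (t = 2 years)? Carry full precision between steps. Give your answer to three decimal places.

Observed p* = 156/326 = 0.47853.
Balance m(1−p*) = e·p* gives e = m(1−p*)/p* = 0.780×0.52147/0.47853 = 0.85000.
Starting from p₀ = 0.47853; update p ← p + (dp/dt)·Δt with the new parameters.
  1  |  dp/dt·Δt = +0.101687  |  p_1 = 0.580215
  2  |  dp/dt·Δt = +0.040421  |  p_2 = 0.620635
  3  |  dp/dt·Δt = +0.016067  |  p_3 = 0.636703
  4  |  dp/dt·Δt = +0.006387  |  p_4 = 0.643089

0.643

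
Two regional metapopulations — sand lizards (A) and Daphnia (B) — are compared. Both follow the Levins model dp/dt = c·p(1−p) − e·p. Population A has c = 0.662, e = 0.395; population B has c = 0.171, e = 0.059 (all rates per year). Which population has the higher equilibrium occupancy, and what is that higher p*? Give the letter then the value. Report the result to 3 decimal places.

A: p*_A = 1 − 0.395/0.662 = 0.4033.
B: p*_B = 1 − 0.059/0.171 = 0.6550.
B is higher at 0.6550.

B, 0.655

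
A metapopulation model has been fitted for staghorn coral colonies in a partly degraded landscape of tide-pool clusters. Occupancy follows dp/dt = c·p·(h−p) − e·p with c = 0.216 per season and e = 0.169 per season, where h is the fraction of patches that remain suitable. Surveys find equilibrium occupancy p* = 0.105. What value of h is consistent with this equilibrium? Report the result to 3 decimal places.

At equilibrium c(h−p*) = e, so h = p* + e/c.
h = 0.105 + 0.169/0.216 = 0.105 + 0.7824 = 0.8874.

0.887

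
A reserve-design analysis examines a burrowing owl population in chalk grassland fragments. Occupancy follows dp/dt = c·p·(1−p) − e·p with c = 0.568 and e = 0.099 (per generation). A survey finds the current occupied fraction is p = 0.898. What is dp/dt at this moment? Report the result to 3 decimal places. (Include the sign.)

Colonization term: c·p·(1−p) = 0.568×0.898×0.1020 = 0.05203.
Extinction term: e·p = 0.08890.
dp/dt = 0.05203 − 0.08890 = -0.03688.

-0.037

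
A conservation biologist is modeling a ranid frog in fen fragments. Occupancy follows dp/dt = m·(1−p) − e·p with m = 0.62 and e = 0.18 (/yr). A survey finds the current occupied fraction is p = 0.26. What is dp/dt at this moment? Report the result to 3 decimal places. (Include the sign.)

Colonization term: m·(1−p) = 0.62×0.7400 = 0.45880.
Extinction term: e·p = 0.04680.
dp/dt = 0.45880 − 0.04680 = 0.41200.

0.412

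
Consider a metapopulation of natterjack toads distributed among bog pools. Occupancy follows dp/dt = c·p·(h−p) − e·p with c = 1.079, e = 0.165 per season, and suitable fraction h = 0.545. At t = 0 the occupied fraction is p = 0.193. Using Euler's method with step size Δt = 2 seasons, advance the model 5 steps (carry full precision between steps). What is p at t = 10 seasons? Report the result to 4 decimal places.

Update rule: p ← p + [c·p·(h−p) − e·p]·Δt with Δt = 2.
p: 0.19300 → 0.27592  (Δp = +0.08292)
p: 0.27592 → 0.34508  (Δp = +0.06917)
p: 0.34508 → 0.38008  (Δp = +0.03500)
p: 0.38008 → 0.38992  (Δp = +0.00984)
p: 0.38992 → 0.39174  (Δp = +0.00182)

0.3917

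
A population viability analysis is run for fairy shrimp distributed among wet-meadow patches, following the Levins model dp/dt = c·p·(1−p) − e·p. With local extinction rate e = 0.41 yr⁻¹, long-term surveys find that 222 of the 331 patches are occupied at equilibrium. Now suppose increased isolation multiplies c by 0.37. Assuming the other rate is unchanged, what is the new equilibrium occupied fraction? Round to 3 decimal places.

0.110

Observed p* = 222/331 = 0.67069.
Balance c(1−p*) = e gives c = e/(1 − 0.67069) = 0.41/0.32931 = 1.24503.
New p* = 1 − e/c = 1 − 0.41000/0.46066 = 0.10997.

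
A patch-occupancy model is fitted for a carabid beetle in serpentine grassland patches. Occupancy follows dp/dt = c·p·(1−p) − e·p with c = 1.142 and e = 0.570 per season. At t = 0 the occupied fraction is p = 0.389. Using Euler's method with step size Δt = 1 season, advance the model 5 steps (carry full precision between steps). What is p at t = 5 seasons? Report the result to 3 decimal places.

Update rule: p ← p + [c·p·(1−p) − e·p]·Δt with Δt = 1.
  1  |  dp/dt·Δt = +0.049699  |  p_1 = 0.438699
  2  |  dp/dt·Δt = +0.031150  |  p_2 = 0.469849
  3  |  dp/dt·Δt = +0.016648  |  p_3 = 0.486497
  4  |  dp/dt·Δt = +0.007988  |  p_4 = 0.494486
  5  |  dp/dt·Δt = +0.003609  |  p_5 = 0.498094

0.498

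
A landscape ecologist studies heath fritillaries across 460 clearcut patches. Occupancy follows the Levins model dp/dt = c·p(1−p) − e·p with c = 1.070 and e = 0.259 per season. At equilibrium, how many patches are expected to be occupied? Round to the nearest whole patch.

p* = 1 − e/c = 1 − 0.259/1.070 = 0.7579.
Expected occupied patches = N × p* = 460 × 0.7579 = 348.65 ≈ 349.

349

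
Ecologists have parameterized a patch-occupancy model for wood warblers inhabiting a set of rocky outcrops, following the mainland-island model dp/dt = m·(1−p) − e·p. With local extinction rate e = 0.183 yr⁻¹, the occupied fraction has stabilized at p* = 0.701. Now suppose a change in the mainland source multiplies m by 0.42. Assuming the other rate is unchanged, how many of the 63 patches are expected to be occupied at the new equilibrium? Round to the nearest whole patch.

31

Balance m(1−p*) = e·p* gives m = e·p*/(1−p*) = 0.183×0.70100/0.29900 = 0.42904.
New p* = m/(m+e) = 0.18020/(0.18020+0.18300) = 0.49615.
Expected occupied = 63 × 0.49615 = 31.26 ≈ 31.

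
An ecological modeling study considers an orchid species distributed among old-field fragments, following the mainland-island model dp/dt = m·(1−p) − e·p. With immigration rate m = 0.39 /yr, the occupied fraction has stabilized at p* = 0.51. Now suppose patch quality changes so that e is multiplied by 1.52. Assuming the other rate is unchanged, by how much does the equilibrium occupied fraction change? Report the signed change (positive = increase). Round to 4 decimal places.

-0.1036

Balance m(1−p*) = e·p* gives e = m(1−p*)/p* = 0.39×0.49000/0.51000 = 0.37471.
New p* = m/(m+e) = 0.39000/(0.39000+0.56956) = 0.40644.
Δp* = 0.40644 − 0.51000 = -0.10356.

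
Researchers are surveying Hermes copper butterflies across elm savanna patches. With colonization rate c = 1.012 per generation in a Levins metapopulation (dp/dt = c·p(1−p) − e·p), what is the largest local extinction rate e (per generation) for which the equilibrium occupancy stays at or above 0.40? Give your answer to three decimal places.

1 − e/c ≥ 0.40 ⇒ e ≤ c(1 − 0.40) = 1.012 × 0.6000.
e_max = 0.6072.

0.607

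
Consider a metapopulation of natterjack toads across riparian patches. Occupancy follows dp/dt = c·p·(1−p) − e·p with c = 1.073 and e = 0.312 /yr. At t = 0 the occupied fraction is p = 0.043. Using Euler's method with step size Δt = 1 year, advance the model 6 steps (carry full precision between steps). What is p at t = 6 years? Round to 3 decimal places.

0.571

Update rule: p ← p + [c·p·(1−p) − e·p]·Δt with Δt = 1.
p: 0.04300 → 0.07374  (Δp = +0.03074)
p: 0.07374 → 0.12402  (Δp = +0.05028)
p: 0.12402 → 0.20190  (Δp = +0.07788)
p: 0.20190 → 0.31180  (Δp = +0.10991)
p: 0.31180 → 0.44476  (Δp = +0.13296)
p: 0.44476 → 0.57097  (Δp = +0.12621)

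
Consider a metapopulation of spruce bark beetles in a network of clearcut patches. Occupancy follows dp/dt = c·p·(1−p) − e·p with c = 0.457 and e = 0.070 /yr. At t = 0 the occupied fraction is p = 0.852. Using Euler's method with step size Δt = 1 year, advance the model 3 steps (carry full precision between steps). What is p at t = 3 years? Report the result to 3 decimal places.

Update rule: p ← p + [c·p·(1−p) − e·p]·Δt with Δt = 1.
step 1: Δp = -0.00201, p = 0.84999
step 2: Δp = -0.00123, p = 0.84876
step 3: Δp = -0.00075, p = 0.84801

0.848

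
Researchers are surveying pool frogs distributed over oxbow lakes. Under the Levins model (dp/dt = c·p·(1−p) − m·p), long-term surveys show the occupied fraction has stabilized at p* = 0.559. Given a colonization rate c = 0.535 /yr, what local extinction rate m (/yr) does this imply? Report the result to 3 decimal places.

At equilibrium c(1−p*) = m.
m = 0.535 × (1 − 0.559) = 0.535 × 0.4410 = 0.2359.

0.236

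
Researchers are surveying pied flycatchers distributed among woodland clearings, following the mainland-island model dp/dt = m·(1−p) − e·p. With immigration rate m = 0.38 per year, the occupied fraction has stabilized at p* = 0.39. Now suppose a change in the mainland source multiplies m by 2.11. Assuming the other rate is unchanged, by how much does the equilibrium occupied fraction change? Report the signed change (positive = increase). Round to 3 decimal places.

Balance m(1−p*) = e·p* gives e = m(1−p*)/p* = 0.38×0.61000/0.39000 = 0.59436.
New p* = m/(m+e) = 0.80180/(0.80180+0.59436) = 0.57429.
Δp* = 0.57429 − 0.39000 = +0.18429.

0.184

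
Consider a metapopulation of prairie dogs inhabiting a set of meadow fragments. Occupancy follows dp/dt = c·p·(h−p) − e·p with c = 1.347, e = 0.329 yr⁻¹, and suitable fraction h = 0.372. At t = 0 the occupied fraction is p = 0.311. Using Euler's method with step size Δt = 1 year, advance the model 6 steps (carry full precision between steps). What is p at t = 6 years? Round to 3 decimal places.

Update rule: p ← p + [c·p·(h−p) − e·p]·Δt with Δt = 1.
  1  |  dp/dt·Δt = -0.076765  |  p_1 = 0.234235
  2  |  dp/dt·Δt = -0.033596  |  p_2 = 0.200639
  3  |  dp/dt·Δt = -0.019698  |  p_3 = 0.180941
  4  |  dp/dt·Δt = -0.012963  |  p_4 = 0.167977
  5  |  dp/dt·Δt = -0.009101  |  p_5 = 0.158876
  6  |  dp/dt·Δt = -0.006660  |  p_6 = 0.152216

0.152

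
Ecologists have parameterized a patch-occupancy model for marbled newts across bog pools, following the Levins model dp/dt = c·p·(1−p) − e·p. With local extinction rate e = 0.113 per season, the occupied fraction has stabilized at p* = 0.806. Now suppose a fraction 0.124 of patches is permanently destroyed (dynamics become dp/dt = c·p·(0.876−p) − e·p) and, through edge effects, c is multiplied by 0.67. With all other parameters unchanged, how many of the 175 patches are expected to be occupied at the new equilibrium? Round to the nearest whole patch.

Balance c(1−p*) = e gives c = e/(1 − 0.80600) = 0.113/0.19400 = 0.58247.
New p* = 0.876 − e/c = 0.876 − 0.11300/0.39025 = 0.58644.
Expected occupied = 175 × 0.58644 = 102.63 ≈ 103.

103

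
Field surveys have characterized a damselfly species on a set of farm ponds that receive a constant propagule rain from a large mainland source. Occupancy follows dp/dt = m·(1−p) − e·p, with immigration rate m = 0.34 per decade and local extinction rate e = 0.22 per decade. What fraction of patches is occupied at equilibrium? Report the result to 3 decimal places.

Setting dp/dt = 0: m − m·p* = e·p*, so m = (m+e)·p*.
p* = m/(m+e) = 0.34/(0.34+0.22) = 0.34/0.5600 = 0.6071.

0.607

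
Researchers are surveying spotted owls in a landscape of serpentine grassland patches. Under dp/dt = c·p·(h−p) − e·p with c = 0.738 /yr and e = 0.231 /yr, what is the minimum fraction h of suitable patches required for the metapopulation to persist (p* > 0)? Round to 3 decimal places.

p* = h − e/c is positive only when h > e/c.
h_min = e/c = 0.231/0.738 = 0.3130.

0.313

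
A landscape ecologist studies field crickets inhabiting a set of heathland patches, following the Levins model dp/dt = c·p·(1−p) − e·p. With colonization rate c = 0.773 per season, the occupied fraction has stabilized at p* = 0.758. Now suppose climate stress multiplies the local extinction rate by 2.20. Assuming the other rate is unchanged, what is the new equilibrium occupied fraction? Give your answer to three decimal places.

Balance c(1−p*) = e gives e = 0.773×(1 − 0.75800) = 0.18707.
New p* = 1 − e/c = 1 − 0.41155/0.77300 = 0.46759.

0.468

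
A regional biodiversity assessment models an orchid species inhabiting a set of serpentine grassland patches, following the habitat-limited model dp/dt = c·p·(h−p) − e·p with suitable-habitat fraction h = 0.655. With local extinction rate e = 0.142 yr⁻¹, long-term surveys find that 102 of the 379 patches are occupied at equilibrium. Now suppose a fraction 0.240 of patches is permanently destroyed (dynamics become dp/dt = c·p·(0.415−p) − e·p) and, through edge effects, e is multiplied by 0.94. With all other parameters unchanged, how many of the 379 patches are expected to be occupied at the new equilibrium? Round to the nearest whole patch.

20

Observed p* = 102/379 = 0.26913.
Balance c(h−p*) = e gives c = e/(0.655 − 0.26913) = 0.142/0.38587 = 0.36800.
New p* = 0.415 − e/c = 0.415 − 0.13348/0.36800 = 0.05228.
Expected occupied = 379 × 0.05228 = 19.81 ≈ 20.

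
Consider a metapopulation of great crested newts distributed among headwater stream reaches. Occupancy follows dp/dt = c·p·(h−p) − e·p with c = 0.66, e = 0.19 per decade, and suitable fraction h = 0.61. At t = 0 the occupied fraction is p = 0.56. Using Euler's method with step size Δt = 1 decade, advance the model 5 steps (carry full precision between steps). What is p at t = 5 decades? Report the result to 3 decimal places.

0.363

Update rule: p ← p + [c·p·(h−p) − e·p]·Δt with Δt = 1.
step 1: Δp = -0.08792, p = 0.47208
step 2: Δp = -0.04672, p = 0.42536
step 3: Δp = -0.02898, p = 0.39637
step 4: Δp = -0.01943, p = 0.37695
step 5: Δp = -0.01364, p = 0.36331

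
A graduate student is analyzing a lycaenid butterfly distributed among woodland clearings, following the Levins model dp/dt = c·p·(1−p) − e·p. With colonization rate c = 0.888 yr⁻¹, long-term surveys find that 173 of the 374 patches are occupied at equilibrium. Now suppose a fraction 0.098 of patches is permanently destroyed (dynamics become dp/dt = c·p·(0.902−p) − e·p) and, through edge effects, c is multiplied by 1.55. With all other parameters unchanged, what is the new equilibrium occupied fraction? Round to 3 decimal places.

0.555

Observed p* = 173/374 = 0.46257.
Balance c(1−p*) = e gives e = 0.888×(1 − 0.46257) = 0.47724.
New p* = 0.902 − e/c = 0.902 − 0.47724/1.37640 = 0.55527.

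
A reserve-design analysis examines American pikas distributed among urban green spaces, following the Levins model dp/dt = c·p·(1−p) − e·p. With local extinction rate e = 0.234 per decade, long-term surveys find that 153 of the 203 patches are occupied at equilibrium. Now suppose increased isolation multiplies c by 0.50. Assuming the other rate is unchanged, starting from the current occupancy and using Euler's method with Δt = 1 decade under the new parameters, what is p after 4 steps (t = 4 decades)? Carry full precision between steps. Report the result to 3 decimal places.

0.563

Observed p* = 153/203 = 0.75369.
Balance c(1−p*) = e gives c = e/(1 − 0.75369) = 0.234/0.24631 = 0.95004.
Starting from p₀ = 0.75369; update p ← p + (dp/dt)·Δt with the new parameters.
step 1: Δp = -0.08818, p = 0.66551
step 2: Δp = -0.04999, p = 0.61552
step 3: Δp = -0.03162, p = 0.58391
step 4: Δp = -0.02122, p = 0.56268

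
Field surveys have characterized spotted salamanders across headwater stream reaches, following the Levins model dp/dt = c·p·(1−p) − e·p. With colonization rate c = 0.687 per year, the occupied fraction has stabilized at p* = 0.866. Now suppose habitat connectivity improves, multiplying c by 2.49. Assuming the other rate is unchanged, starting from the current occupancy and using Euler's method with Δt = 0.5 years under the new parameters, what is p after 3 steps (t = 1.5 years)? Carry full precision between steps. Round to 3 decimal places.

Balance c(1−p*) = e gives e = 0.687×(1 − 0.86600) = 0.09206.
Starting from p₀ = 0.86600; update p ← p + (dp/dt)·Δt with the new parameters.
t = 0.5: p = 0.86600 + (+0.05939) = 0.92539
t = 1: p = 0.92539 + (+0.01646) = 0.94185
t = 1.5: p = 0.94185 + (+0.00349) = 0.94534

0.945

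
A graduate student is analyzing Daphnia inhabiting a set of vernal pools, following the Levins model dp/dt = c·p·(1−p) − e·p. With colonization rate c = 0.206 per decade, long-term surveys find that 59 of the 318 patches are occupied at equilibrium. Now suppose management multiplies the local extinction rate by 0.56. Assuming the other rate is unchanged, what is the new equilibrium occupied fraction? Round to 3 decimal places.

0.544

Observed p* = 59/318 = 0.18553.
Balance c(1−p*) = e gives e = 0.206×(1 − 0.18553) = 0.16778.
New p* = 1 − e/c = 1 − 0.09396/0.20600 = 0.54388.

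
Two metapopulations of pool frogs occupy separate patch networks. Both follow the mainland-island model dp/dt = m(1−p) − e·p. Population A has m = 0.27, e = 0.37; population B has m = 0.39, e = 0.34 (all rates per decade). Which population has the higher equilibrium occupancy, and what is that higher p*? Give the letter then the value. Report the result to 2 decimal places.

A: p*_A = m/(m+e) = 0.27/0.6400 = 0.4219.
B: p*_B = 0.39/0.7300 = 0.5342.
B is higher at 0.5342.

B, 0.53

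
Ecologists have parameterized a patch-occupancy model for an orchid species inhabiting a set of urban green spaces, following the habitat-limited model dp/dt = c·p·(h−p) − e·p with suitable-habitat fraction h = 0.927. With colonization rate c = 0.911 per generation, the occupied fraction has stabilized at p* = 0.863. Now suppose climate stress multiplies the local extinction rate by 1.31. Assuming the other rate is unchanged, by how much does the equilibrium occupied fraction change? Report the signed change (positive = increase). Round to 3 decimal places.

Balance c(h−p*) = e gives e = 0.911×(0.927 − 0.86300) = 0.05830.
New p* = 0.927 − e/c = 0.927 − 0.07637/0.91100 = 0.84317.
Δp* = 0.84317 − 0.86300 = -0.01983.

-0.020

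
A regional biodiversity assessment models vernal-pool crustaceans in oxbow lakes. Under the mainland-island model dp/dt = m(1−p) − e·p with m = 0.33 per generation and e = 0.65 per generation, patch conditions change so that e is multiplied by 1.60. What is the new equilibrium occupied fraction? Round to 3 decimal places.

0.241

Before: p* = 0.33/(0.33+0.65) = 0.3367.
After: m = 0.33, e = 1.04; p* = 0.33/1.3700 = 0.2409.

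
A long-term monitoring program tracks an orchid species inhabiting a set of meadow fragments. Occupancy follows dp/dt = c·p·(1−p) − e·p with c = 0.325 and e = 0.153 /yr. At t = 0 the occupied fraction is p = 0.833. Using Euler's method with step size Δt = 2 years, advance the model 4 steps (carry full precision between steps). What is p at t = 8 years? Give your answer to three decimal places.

Update rule: p ← p + [c·p·(1−p) − e·p]·Δt with Δt = 2.
  1  |  dp/dt·Δt = -0.164476  |  p_1 = 0.668524
  2  |  dp/dt·Δt = -0.060529  |  p_2 = 0.607996
  3  |  dp/dt·Δt = -0.031128  |  p_3 = 0.576868
  4  |  dp/dt·Δt = -0.017862  |  p_4 = 0.559006

0.559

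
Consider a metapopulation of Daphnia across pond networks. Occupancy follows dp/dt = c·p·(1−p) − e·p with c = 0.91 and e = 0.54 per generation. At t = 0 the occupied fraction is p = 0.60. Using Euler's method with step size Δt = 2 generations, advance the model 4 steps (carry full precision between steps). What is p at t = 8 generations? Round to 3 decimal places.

0.406

Update rule: p ← p + [c·p·(1−p) − e·p]·Δt with Δt = 2.
t = 2: p = 0.60000 + (-0.21120) = 0.38880
t = 4: p = 0.38880 + (+0.01259) = 0.40139
t = 6: p = 0.40139 + (+0.00380) = 0.40519
t = 8: p = 0.40519 + (+0.00103) = 0.40623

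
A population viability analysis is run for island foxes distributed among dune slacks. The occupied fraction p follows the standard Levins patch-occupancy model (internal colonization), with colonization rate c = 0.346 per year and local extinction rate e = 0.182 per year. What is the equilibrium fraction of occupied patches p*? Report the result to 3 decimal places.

0.474

Setting dp/dt = 0 and dividing through by p* gives c·(1−p*) = e.
So p* = 1 − e/c = 1 − 0.182/0.346 = 1 − 0.5260 = 0.4740.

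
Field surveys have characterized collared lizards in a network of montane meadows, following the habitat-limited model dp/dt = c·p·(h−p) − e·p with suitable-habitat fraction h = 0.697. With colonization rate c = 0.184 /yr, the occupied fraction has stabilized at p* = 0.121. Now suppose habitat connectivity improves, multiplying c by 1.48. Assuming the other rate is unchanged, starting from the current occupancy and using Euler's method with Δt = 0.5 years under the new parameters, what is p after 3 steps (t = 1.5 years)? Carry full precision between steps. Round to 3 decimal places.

0.130

Balance c(h−p*) = e gives e = 0.184×(0.697 − 0.12100) = 0.10598.
Starting from p₀ = 0.12100; update p ← p + (dp/dt)·Δt with the new parameters.
p: 0.12100 → 0.12408  (Δp = +0.00308)
p: 0.12408 → 0.12718  (Δp = +0.00310)
p: 0.12718 → 0.13031  (Δp = +0.00313)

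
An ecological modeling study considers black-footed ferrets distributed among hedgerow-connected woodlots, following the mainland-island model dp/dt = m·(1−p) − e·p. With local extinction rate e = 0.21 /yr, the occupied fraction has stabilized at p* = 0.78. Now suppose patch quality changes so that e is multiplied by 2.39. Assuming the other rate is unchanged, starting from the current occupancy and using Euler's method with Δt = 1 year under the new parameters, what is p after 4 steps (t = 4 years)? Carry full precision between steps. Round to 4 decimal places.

0.5980

Balance m(1−p*) = e·p* gives m = e·p*/(1−p*) = 0.21×0.78000/0.22000 = 0.74455.
Starting from p₀ = 0.78000; update p ← p + (dp/dt)·Δt with the new parameters.
step 1: Δp = -0.22768, p = 0.55232
step 2: Δp = +0.05611, p = 0.60843
step 3: Δp = -0.01383, p = 0.59460
step 4: Δp = +0.00341, p = 0.59801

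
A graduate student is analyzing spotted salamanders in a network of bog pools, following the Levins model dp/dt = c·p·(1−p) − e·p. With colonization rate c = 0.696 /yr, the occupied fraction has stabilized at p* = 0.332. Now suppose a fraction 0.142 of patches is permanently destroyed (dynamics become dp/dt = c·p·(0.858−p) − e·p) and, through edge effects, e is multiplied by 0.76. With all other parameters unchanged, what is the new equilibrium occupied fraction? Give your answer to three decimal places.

0.350

Balance c(1−p*) = e gives e = 0.696×(1 − 0.33200) = 0.46493.
New p* = 0.858 − e/c = 0.858 − 0.35335/0.69600 = 0.35031.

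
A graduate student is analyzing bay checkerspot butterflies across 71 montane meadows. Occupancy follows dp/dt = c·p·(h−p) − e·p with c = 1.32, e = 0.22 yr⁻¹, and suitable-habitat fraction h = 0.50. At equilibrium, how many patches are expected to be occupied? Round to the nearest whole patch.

p* = h − e/c = 0.50 − 0.1667 = 0.3333.
Expected occupied patches = N × p* = 71 × 0.3333 = 23.67 ≈ 24.

24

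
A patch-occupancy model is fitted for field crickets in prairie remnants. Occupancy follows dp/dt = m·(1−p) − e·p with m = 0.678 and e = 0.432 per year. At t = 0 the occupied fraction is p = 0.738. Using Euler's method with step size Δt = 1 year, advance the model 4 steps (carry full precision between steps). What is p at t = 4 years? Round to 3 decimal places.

Update rule: p ← p + [m·(1−p) − e·p]·Δt with Δt = 1.
  1  |  dp/dt·Δt = -0.141180  |  p_1 = 0.596820
  2  |  dp/dt·Δt = +0.015530  |  p_2 = 0.612350
  3  |  dp/dt·Δt = -0.001708  |  p_3 = 0.610642
  4  |  dp/dt·Δt = +0.000188  |  p_4 = 0.610829

0.611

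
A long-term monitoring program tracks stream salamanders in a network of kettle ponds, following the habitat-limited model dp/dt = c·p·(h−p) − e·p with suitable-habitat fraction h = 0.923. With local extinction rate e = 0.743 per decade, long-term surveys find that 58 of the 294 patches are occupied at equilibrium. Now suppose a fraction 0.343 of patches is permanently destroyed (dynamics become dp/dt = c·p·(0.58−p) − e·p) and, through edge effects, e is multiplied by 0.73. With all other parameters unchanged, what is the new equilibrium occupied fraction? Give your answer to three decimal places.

0.050

Observed p* = 58/294 = 0.19728.
Balance c(h−p*) = e gives c = e/(0.923 − 0.19728) = 0.743/0.72572 = 1.02381.
New p* = 0.58 − e/c = 0.58 − 0.54239/1.02381 = 0.05022.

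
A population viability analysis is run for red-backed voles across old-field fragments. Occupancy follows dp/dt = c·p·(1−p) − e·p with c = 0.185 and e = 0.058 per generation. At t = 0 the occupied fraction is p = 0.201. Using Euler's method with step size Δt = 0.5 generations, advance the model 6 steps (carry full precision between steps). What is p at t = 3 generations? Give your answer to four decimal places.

Update rule: p ← p + [c·p·(1−p) − e·p]·Δt with Δt = 0.5.
  1  |  dp/dt·Δt = +0.009026  |  p_1 = 0.210026
  2  |  dp/dt·Δt = +0.009256  |  p_2 = 0.219283
  3  |  dp/dt·Δt = +0.009477  |  p_3 = 0.228759
  4  |  dp/dt·Δt = +0.009686  |  p_4 = 0.238445
  5  |  dp/dt·Δt = +0.009882  |  p_5 = 0.248327
  6  |  dp/dt·Δt = +0.010065  |  p_6 = 0.258392

0.2584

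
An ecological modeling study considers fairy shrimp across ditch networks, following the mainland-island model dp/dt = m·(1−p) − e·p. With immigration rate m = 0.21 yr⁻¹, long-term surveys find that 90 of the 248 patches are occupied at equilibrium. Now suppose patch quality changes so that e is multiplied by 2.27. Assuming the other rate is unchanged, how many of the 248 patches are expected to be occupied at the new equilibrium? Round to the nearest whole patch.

50

Observed p* = 90/248 = 0.36290.
Balance m(1−p*) = e·p* gives e = m(1−p*)/p* = 0.21×0.63710/0.36290 = 0.36867.
New p* = m/(m+e) = 0.21000/(0.21000+0.83688) = 0.20060.
Expected occupied = 248 × 0.20060 = 49.75 ≈ 50.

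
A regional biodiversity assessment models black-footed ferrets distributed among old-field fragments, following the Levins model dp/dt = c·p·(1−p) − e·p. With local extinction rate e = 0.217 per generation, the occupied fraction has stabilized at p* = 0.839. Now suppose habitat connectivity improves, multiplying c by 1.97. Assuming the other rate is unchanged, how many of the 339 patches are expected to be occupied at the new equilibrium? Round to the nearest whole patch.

Balance c(1−p*) = e gives c = e/(1 − 0.83900) = 0.217/0.16100 = 1.34783.
New p* = 1 − e/c = 1 − 0.21700/2.65523 = 0.91827.
Expected occupied = 339 × 0.91827 = 311.29 ≈ 311.

311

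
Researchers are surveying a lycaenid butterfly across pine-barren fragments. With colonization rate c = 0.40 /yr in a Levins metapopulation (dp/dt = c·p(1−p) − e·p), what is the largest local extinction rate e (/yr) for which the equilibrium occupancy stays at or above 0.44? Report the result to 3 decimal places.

1 − e/c ≥ 0.44 ⇒ e ≤ c(1 − 0.44) = 0.40 × 0.5600.
e_max = 0.2240.

0.224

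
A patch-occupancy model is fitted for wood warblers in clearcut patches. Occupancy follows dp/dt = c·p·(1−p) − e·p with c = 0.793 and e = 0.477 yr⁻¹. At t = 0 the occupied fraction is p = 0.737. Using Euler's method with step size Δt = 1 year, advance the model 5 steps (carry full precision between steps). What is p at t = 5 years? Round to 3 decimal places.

Update rule: p ← p + [c·p·(1−p) − e·p]·Δt with Δt = 1.
p: 0.73700 → 0.53916  (Δp = -0.19784)
p: 0.53916 → 0.47901  (Δp = -0.06014)
p: 0.47901 → 0.44843  (Δp = -0.03059)
p: 0.44843 → 0.43067  (Δp = -0.01776)
p: 0.43067 → 0.41968  (Δp = -0.01099)

0.420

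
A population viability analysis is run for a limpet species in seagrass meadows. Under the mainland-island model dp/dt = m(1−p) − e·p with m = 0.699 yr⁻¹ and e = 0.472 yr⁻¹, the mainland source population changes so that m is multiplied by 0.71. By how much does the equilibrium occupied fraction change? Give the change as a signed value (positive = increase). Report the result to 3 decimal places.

-0.084

Before: p* = 0.699/(0.699+0.472) = 0.5969.
After: m = 0.49629, e = 0.472; p* = 0.49629/0.9683 = 0.5125.
Δp* = 0.5125 − 0.5969 = -0.0844.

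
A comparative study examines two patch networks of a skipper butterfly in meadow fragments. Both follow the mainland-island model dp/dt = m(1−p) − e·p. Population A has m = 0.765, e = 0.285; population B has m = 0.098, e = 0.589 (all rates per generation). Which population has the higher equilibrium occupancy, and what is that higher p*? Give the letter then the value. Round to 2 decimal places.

A: p*_A = m/(m+e) = 0.765/1.0500 = 0.7286.
B: p*_B = 0.098/0.6870 = 0.1426.
A is higher at 0.7286.

A, 0.73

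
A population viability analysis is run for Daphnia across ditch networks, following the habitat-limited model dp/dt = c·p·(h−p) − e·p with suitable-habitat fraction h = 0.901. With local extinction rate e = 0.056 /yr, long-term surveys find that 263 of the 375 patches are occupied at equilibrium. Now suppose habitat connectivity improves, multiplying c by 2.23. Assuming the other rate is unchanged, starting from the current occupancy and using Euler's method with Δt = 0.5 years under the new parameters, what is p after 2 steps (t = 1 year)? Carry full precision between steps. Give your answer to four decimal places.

0.7450

Observed p* = 263/375 = 0.70133.
Balance c(h−p*) = e gives c = e/(0.901 − 0.70133) = 0.056/0.19967 = 0.28047.
Starting from p₀ = 0.70133; update p ← p + (dp/dt)·Δt with the new parameters.
p: 0.70133 → 0.72549  (Δp = +0.02415)
p: 0.72549 → 0.74499  (Δp = +0.01951)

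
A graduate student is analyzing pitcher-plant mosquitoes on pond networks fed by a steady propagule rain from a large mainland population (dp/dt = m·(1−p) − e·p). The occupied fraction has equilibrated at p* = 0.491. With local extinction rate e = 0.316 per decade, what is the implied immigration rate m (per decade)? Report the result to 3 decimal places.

0.305

At equilibrium m(1−p*) = e·p*, so m = e·p*/(1−p*).
m = 0.316 × 0.491 / 0.5090 = 0.1552/0.5090 = 0.3048.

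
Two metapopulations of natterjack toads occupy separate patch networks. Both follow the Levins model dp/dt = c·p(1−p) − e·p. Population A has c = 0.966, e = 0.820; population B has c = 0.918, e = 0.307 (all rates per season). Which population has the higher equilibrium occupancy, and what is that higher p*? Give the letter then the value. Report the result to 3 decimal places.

A: p*_A = 1 − 0.820/0.966 = 0.1511.
B: p*_B = 1 − 0.307/0.918 = 0.6656.
B is higher at 0.6656.

B, 0.666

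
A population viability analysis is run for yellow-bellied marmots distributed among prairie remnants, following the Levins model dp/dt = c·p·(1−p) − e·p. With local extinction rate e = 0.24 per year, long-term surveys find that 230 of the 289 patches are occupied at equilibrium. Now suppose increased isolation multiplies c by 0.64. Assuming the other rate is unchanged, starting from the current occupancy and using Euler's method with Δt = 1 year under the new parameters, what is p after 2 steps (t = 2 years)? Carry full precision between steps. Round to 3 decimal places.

Observed p* = 230/289 = 0.79585.
Balance c(1−p*) = e gives c = e/(1 − 0.79585) = 0.24/0.20415 = 1.17559.
Starting from p₀ = 0.79585; update p ← p + (dp/dt)·Δt with the new parameters.
t = 1: p = 0.79585 + (-0.06876) = 0.72709
t = 2: p = 0.72709 + (-0.02520) = 0.70188

0.702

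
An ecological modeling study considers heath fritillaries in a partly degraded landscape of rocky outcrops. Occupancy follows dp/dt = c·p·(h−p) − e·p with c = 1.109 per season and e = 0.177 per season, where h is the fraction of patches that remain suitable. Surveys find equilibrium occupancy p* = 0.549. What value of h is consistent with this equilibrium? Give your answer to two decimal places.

0.71

At equilibrium c(h−p*) = e, so h = p* + e/c.
h = 0.549 + 0.177/1.109 = 0.549 + 0.1596 = 0.7086.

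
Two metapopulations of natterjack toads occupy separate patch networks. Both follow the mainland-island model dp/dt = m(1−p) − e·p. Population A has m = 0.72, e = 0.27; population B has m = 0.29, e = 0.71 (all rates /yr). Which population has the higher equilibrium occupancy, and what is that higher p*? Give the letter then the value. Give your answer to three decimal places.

A: p*_A = m/(m+e) = 0.72/0.9900 = 0.7273.
B: p*_B = 0.29/1.0000 = 0.2900.
A is higher at 0.7273.

A, 0.727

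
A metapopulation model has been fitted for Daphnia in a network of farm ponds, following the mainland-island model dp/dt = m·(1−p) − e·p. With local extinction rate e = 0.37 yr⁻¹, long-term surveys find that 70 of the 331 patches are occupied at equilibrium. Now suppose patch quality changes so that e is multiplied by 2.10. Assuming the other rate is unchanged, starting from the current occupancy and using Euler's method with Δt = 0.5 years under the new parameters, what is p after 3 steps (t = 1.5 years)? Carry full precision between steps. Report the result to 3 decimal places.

Observed p* = 70/331 = 0.21148.
Balance m(1−p*) = e·p* gives m = e·p*/(1−p*) = 0.37×0.21148/0.78852 = 0.09923.
Starting from p₀ = 0.21148; update p ← p + (dp/dt)·Δt with the new parameters.
p: 0.21148 → 0.16844  (Δp = -0.04304)
p: 0.16844 → 0.14426  (Δp = -0.02418)
p: 0.14426 → 0.13068  (Δp = -0.01359)

0.131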